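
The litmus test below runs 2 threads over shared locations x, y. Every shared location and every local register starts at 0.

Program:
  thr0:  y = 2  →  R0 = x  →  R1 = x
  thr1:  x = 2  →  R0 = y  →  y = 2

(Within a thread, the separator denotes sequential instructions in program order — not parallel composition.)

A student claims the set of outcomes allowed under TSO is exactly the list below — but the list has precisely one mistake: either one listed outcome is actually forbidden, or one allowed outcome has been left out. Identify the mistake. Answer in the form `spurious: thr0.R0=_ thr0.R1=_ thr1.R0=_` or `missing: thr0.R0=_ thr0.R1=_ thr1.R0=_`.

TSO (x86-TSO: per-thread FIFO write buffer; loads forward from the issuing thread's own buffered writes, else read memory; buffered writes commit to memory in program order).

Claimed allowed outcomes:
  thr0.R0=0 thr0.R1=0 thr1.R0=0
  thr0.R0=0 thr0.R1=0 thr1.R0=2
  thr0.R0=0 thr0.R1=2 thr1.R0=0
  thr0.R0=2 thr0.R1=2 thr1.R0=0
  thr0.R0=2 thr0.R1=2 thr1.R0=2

missing: thr0.R0=0 thr0.R1=2 thr1.R0=2

outcome vector order: (thr0.R0,thr0.R1,thr1.R0)
under TSO → <0 0 0> <0 0 2> <0 2 0> <0 2 2> <2 2 0> <2 2 2>
TSO∖claimed = {<0 2 2>}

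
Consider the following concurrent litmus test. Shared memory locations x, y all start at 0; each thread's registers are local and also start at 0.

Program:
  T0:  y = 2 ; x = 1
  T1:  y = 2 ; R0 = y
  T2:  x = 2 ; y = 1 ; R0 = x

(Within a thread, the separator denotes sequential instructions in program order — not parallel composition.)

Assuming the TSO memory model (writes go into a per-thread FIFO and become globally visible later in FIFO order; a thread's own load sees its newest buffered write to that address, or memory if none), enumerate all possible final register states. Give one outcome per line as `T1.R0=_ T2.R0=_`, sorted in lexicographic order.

T1.R0=1 T2.R0=1
T1.R0=1 T2.R0=2
T1.R0=2 T2.R0=1
T1.R0=2 T2.R0=2

outcome vector order: (T1.R0,T2.R0)
|TSO outcomes| = 4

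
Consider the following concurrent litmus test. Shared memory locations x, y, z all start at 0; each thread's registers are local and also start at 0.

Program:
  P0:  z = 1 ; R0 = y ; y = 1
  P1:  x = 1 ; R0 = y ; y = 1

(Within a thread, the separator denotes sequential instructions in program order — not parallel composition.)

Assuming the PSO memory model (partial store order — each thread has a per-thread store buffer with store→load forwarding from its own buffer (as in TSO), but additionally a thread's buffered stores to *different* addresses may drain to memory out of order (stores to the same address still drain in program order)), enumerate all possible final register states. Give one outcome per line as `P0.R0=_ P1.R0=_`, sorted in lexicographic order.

P0.R0=0 P1.R0=0
P0.R0=0 P1.R0=1
P0.R0=1 P1.R0=0

outcome vector order: (P0.R0,P1.R0)
|PSO outcomes| = 3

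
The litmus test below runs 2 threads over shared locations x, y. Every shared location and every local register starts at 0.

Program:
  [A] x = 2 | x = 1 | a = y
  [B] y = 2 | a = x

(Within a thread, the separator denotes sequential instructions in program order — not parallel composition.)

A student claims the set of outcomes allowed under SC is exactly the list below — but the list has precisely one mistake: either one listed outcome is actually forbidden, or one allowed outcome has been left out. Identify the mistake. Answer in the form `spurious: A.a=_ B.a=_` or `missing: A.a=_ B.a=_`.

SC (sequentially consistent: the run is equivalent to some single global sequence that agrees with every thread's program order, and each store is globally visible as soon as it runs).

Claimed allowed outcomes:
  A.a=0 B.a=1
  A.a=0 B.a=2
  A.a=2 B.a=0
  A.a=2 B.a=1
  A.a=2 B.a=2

spurious: A.a=0 B.a=2

outcome vector order: (A.a,B.a)
under SC → (0,1); (2,0); (2,1); (2,2)
claimed∖SC = {(0,2)}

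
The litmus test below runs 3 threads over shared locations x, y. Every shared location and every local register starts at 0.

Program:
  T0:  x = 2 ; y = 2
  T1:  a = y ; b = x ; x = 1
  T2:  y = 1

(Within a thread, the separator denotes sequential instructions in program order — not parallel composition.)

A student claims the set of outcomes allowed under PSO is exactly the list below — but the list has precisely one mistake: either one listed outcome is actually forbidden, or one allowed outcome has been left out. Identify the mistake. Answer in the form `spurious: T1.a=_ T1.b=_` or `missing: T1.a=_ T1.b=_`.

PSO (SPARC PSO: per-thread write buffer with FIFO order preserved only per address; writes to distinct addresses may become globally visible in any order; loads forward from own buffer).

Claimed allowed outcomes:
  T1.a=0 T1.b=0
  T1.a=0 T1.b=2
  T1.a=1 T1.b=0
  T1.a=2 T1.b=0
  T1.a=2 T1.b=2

outcome vector order: (T1.a,T1.b)
under PSO → 00; 02; 10; 12; 20; 22
PSO∖claimed = {12}

missing: T1.a=1 T1.b=2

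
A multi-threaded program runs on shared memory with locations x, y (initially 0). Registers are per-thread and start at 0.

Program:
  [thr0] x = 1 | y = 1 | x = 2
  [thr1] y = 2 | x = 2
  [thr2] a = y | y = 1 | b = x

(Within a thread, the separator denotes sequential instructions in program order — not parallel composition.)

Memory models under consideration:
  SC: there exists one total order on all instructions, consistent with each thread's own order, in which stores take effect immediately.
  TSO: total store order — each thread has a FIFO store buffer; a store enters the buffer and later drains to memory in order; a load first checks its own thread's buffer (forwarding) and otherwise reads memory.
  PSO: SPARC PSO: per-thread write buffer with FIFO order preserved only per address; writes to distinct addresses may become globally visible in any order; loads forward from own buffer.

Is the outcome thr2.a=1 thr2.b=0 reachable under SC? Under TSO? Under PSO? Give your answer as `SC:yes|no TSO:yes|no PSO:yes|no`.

outcome vector order: (thr2.a,thr2.b)
under SC → (0,0); (0,1); (0,2); (1,1); (1,2); (2,0); (2,1); (2,2)
under TSO → (0,0); (0,1); (0,2); (1,1); (1,2); (2,0); (2,1); (2,2)
under PSO → (0,0); (0,1); (0,2); (1,0); (1,1); (1,2); (2,0); (2,1); (2,2)
target (1,0) ∈ {PSO}

SC:no TSO:no PSO:yes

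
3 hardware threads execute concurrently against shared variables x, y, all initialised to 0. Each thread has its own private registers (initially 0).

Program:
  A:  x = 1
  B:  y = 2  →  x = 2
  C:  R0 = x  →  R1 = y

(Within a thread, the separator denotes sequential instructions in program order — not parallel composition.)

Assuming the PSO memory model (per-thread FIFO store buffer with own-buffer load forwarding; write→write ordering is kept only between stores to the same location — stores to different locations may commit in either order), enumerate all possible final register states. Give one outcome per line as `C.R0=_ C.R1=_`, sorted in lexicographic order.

C.R0=0 C.R1=0
C.R0=0 C.R1=2
C.R0=1 C.R1=0
C.R0=1 C.R1=2
C.R0=2 C.R1=0
C.R0=2 C.R1=2

outcome vector order: (C.R0,C.R1)
|PSO outcomes| = 6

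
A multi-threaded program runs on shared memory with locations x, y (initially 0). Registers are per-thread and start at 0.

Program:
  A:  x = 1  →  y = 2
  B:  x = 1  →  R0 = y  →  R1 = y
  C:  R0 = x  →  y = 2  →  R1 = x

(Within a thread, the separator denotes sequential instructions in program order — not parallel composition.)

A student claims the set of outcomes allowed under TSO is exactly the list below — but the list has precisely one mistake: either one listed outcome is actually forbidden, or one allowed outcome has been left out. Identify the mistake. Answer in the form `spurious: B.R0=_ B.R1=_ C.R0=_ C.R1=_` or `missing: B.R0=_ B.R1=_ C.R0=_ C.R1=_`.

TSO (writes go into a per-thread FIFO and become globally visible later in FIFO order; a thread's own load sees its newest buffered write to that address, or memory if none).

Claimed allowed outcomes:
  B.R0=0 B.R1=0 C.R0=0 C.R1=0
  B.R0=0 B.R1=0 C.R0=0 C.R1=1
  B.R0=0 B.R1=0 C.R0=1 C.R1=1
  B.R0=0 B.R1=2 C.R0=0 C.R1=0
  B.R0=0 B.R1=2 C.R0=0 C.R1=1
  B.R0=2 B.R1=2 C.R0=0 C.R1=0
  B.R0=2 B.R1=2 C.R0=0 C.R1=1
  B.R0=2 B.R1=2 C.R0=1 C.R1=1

outcome vector order: (B.R0,B.R1,C.R0,C.R1)
[TSO] allowed = {(0,0,0,0) (0,0,0,1) (0,0,1,1) (0,2,0,0) (0,2,0,1) (0,2,1,1) (2,2,0,0) (2,2,0,1) (2,2,1,1)}
TSO∖claimed = {(0,2,1,1)}

missing: B.R0=0 B.R1=2 C.R0=1 C.R1=1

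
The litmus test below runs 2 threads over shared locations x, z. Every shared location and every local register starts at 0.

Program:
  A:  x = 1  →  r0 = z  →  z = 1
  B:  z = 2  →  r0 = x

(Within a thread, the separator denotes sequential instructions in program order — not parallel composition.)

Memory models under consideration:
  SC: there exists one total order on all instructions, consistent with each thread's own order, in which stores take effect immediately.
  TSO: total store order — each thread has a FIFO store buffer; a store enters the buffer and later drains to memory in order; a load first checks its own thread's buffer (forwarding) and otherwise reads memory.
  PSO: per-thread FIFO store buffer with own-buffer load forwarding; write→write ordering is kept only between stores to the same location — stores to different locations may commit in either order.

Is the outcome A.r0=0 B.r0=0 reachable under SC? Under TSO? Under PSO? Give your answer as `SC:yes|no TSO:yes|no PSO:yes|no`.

outcome vector order: (A.r0,B.r0)
SC: 3 outcomes — {01; 20; 21}
TSO: 4 outcomes — {00; 01; 20; 21}
PSO: 4 outcomes — {00; 01; 20; 21}
target 00 ∈ {TSO,PSO}

SC:no TSO:yes PSO:yes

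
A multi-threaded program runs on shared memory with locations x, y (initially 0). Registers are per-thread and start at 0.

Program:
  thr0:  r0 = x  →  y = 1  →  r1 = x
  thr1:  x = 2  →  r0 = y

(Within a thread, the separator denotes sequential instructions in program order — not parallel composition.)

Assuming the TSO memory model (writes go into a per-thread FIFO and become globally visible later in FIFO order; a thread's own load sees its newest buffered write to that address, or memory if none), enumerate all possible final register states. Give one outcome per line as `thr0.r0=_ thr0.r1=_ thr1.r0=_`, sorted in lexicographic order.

thr0.r0=0 thr0.r1=0 thr1.r0=0
thr0.r0=0 thr0.r1=0 thr1.r0=1
thr0.r0=0 thr0.r1=2 thr1.r0=0
thr0.r0=0 thr0.r1=2 thr1.r0=1
thr0.r0=2 thr0.r1=2 thr1.r0=0
thr0.r0=2 thr0.r1=2 thr1.r0=1

outcome vector order: (thr0.r0,thr0.r1,thr1.r0)
|TSO outcomes| = 6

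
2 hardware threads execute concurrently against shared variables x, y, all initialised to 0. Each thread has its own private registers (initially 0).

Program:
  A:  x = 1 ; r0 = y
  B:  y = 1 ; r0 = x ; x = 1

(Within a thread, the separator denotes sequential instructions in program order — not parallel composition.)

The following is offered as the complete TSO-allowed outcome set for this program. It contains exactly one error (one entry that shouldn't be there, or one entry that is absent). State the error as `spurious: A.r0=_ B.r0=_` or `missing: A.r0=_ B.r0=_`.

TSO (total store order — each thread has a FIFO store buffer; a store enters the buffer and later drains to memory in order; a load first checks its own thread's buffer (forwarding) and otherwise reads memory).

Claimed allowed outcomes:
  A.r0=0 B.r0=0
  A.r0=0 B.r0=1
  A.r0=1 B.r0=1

outcome vector order: (A.r0,B.r0)
TSO (4): <0 0>, <0 1>, <1 0>, <1 1>
TSO∖claimed = {<1 0>}

missing: A.r0=1 B.r0=0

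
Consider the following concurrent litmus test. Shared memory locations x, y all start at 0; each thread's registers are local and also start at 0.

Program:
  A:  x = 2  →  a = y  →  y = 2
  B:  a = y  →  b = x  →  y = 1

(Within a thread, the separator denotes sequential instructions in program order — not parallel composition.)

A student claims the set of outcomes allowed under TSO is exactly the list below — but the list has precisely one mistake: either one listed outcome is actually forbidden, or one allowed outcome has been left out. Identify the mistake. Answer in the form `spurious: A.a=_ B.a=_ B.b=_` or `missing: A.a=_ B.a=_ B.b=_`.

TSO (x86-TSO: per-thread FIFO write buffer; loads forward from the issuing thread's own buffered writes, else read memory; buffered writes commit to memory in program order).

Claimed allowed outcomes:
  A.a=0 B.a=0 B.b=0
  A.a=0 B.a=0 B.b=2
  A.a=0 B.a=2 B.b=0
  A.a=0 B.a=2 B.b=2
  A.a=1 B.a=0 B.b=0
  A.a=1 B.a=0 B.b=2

spurious: A.a=0 B.a=2 B.b=0

outcome vector order: (A.a,B.a,B.b)
under TSO → <0 0 0>, <0 0 2>, <0 2 2>, <1 0 0>, <1 0 2>
claimed∖TSO = {<0 2 0>}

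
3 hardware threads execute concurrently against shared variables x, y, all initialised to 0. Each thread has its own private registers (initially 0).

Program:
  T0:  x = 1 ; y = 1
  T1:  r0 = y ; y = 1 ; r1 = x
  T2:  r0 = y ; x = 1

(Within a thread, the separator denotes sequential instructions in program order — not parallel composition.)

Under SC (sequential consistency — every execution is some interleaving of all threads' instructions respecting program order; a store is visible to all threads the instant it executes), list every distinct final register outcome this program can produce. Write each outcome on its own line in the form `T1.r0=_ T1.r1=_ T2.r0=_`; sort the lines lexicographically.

T1.r0=0 T1.r1=0 T2.r0=0
T1.r0=0 T1.r1=0 T2.r0=1
T1.r0=0 T1.r1=1 T2.r0=0
T1.r0=0 T1.r1=1 T2.r0=1
T1.r0=1 T1.r1=1 T2.r0=0
T1.r0=1 T1.r1=1 T2.r0=1

outcome vector order: (T1.r0,T1.r1,T2.r0)
|SC outcomes| = 6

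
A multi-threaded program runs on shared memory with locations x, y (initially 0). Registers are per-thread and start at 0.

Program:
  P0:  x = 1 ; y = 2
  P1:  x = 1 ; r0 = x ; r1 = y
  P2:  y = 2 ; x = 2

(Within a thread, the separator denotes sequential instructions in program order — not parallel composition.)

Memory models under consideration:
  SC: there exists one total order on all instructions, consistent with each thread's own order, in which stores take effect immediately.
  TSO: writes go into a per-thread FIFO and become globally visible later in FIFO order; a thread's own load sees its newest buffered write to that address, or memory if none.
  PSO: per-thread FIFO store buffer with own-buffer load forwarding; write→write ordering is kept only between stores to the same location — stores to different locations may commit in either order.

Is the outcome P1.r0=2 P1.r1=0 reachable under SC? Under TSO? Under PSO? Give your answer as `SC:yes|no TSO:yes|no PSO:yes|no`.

outcome vector order: (P1.r0,P1.r1)
SC: 3 outcomes — {(1,0); (1,2); (2,2)}
TSO: 3 outcomes — {(1,0); (1,2); (2,2)}
PSO: 4 outcomes — {(1,0); (1,2); (2,0); (2,2)}
target (2,0) ∈ {PSO}

SC:no TSO:no PSO:yes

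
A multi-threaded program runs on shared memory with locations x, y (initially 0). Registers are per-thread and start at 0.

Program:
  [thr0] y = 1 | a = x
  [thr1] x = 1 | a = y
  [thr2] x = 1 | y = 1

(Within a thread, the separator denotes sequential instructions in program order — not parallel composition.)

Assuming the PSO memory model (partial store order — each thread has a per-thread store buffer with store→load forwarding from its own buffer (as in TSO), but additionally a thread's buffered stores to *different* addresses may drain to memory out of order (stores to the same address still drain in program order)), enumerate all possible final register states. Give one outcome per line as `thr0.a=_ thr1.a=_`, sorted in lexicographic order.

outcome vector order: (thr0.a,thr1.a)
|PSO outcomes| = 4

thr0.a=0 thr1.a=0
thr0.a=0 thr1.a=1
thr0.a=1 thr1.a=0
thr0.a=1 thr1.a=1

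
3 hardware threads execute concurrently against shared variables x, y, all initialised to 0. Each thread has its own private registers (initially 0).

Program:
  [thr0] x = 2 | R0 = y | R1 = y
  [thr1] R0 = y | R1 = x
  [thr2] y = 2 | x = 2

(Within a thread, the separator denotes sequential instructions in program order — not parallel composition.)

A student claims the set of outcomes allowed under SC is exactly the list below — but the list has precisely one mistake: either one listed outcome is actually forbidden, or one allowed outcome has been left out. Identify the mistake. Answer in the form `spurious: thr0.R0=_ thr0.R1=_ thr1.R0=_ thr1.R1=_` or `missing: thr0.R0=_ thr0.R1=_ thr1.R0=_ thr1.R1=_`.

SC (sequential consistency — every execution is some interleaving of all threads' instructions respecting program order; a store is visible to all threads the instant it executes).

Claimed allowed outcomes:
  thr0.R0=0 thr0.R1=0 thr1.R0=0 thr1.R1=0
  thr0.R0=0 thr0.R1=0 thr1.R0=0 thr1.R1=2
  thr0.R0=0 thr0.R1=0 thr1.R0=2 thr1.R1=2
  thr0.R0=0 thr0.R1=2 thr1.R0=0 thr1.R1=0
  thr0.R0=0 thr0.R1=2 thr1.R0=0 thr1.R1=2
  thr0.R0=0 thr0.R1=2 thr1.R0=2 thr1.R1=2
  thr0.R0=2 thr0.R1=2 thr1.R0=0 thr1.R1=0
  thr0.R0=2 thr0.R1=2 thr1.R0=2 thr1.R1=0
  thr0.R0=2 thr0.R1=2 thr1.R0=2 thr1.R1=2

missing: thr0.R0=2 thr0.R1=2 thr1.R0=0 thr1.R1=2

outcome vector order: (thr0.R0,thr0.R1,thr1.R0,thr1.R1)
SC: 10 outcomes — {<0 0 0 0>, <0 0 0 2>, <0 0 2 2>, <0 2 0 0>, <0 2 0 2>, <0 2 2 2>, <2 2 0 0>, <2 2 0 2>, <2 2 2 0>, <2 2 2 2>}
SC∖claimed = {<2 2 0 2>}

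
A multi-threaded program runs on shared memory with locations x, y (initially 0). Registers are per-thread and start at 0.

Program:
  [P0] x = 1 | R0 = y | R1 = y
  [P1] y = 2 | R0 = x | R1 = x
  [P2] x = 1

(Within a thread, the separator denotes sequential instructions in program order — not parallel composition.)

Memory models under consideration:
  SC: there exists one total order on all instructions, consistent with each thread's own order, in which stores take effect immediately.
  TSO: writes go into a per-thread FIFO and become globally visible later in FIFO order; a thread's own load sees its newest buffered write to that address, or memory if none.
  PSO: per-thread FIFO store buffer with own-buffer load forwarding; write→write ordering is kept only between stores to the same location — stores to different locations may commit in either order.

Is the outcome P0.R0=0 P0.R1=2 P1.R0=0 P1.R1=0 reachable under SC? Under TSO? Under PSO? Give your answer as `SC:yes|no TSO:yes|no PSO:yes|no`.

outcome vector order: (P0.R0,P0.R1,P1.R0,P1.R1)
SC: 5 outcomes — {0011, 0211, 2200, 2201, 2211}
TSO: 9 outcomes — {0000, 0001, 0011, 0200, 0201, 0211, 2200, 2201, 2211}
PSO: 9 outcomes — {0000, 0001, 0011, 0200, 0201, 0211, 2200, 2201, 2211}
target 0200 ∈ {TSO,PSO}

SC:no TSO:yes PSO:yes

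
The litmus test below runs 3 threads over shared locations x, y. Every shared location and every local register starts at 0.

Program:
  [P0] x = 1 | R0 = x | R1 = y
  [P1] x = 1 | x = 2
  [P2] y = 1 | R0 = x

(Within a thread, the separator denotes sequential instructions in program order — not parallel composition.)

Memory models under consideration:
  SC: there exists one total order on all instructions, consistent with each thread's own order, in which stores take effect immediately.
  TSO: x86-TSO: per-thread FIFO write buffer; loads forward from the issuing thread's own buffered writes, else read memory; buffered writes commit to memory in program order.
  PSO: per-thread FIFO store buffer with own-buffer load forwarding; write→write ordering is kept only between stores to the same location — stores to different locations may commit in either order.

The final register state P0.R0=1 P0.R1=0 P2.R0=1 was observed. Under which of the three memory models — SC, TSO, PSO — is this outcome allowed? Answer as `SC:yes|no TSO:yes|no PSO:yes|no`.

SC:yes TSO:yes PSO:yes

outcome vector order: (P0.R0,P0.R1,P2.R0)
SC (9): 101, 102, 110, 111, 112, 202, 210, 211, 212
TSO (12): 100, 101, 102, 110, 111, 112, 200, 201, 202, 210, 211, 212
PSO (12): 100, 101, 102, 110, 111, 112, 200, 201, 202, 210, 211, 212
target 101 ∈ {SC,TSO,PSO}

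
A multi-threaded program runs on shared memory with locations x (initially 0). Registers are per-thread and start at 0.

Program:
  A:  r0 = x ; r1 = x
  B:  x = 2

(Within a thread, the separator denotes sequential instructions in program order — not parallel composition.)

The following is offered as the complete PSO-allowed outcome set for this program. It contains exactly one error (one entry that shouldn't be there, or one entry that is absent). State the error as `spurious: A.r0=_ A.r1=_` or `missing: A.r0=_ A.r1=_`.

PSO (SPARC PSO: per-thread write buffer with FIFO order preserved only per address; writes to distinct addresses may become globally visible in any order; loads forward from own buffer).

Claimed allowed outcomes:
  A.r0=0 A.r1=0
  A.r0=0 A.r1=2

outcome vector order: (A.r0,A.r1)
PSO: 3 outcomes — {0/0; 0/2; 2/2}
PSO∖claimed = {2/2}

missing: A.r0=2 A.r1=2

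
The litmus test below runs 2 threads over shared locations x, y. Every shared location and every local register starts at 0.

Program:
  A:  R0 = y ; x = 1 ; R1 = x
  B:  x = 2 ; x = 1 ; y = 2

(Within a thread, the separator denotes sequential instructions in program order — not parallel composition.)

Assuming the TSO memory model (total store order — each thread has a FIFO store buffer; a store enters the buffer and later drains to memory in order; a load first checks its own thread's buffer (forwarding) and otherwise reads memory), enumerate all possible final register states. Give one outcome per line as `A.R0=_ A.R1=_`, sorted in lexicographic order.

outcome vector order: (A.R0,A.R1)
|TSO outcomes| = 3

A.R0=0 A.R1=1
A.R0=0 A.R1=2
A.R0=2 A.R1=1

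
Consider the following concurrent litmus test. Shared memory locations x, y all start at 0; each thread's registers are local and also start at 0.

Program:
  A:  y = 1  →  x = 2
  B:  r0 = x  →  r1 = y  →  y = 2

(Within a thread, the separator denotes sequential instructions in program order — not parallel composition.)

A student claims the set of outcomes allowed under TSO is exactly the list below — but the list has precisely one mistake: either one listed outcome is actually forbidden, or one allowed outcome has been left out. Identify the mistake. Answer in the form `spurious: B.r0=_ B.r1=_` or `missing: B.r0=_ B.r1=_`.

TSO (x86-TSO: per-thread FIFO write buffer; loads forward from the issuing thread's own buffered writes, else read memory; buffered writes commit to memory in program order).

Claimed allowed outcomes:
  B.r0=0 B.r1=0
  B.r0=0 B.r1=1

outcome vector order: (B.r0,B.r1)
TSO (3): <0 0>, <0 1>, <2 1>
TSO∖claimed = {<2 1>}

missing: B.r0=2 B.r1=1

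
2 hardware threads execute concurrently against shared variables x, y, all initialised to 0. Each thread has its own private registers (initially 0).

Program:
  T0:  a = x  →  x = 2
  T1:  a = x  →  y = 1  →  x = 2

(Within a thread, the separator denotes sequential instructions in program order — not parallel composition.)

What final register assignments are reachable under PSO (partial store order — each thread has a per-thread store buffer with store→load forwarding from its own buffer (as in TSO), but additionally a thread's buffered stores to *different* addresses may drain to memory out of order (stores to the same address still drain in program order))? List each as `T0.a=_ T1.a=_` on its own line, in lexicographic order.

outcome vector order: (T0.a,T1.a)
|PSO outcomes| = 3

T0.a=0 T1.a=0
T0.a=0 T1.a=2
T0.a=2 T1.a=0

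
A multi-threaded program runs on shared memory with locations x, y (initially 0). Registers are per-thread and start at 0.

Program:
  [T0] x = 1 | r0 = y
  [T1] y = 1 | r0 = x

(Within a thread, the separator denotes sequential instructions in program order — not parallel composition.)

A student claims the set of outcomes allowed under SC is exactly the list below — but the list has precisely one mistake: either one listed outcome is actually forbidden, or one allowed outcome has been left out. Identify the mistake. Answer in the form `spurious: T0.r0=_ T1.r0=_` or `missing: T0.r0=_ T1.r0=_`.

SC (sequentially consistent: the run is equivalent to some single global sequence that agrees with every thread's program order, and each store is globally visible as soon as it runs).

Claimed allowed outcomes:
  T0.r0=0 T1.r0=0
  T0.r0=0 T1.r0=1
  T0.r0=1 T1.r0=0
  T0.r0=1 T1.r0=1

spurious: T0.r0=0 T1.r0=0

outcome vector order: (T0.r0,T1.r0)
SC (3): 0/1 1/0 1/1
claimed∖SC = {0/0}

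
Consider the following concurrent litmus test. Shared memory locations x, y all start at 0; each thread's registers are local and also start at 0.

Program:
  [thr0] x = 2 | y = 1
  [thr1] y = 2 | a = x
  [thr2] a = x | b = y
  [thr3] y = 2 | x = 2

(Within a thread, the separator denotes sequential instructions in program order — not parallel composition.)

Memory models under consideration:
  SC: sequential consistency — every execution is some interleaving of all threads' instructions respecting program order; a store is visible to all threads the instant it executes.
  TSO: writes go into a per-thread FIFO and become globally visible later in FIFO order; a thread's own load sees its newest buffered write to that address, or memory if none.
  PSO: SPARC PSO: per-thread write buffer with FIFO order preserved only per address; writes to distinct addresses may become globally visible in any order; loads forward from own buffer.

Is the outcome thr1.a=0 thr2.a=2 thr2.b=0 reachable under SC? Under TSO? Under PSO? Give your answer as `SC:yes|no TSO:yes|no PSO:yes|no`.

SC:no TSO:yes PSO:yes

outcome vector order: (thr1.a,thr2.a,thr2.b)
SC (11): <0 0 0>, <0 0 1>, <0 0 2>, <0 2 1>, <0 2 2>, <2 0 0>, <2 0 1>, <2 0 2>, <2 2 0>, <2 2 1>, <2 2 2>
TSO (12): <0 0 0>, <0 0 1>, <0 0 2>, <0 2 0>, <0 2 1>, <0 2 2>, <2 0 0>, <2 0 1>, <2 0 2>, <2 2 0>, <2 2 1>, <2 2 2>
PSO (12): <0 0 0>, <0 0 1>, <0 0 2>, <0 2 0>, <0 2 1>, <0 2 2>, <2 0 0>, <2 0 1>, <2 0 2>, <2 2 0>, <2 2 1>, <2 2 2>
target <0 2 0> ∈ {TSO,PSO}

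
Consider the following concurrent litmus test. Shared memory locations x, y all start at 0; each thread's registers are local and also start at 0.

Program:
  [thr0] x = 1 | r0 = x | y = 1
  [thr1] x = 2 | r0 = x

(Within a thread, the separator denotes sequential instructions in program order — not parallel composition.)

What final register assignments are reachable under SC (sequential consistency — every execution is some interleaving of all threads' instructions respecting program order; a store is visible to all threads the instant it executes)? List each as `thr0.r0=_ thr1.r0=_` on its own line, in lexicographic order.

thr0.r0=1 thr1.r0=1
thr0.r0=1 thr1.r0=2
thr0.r0=2 thr1.r0=2

outcome vector order: (thr0.r0,thr1.r0)
|SC outcomes| = 3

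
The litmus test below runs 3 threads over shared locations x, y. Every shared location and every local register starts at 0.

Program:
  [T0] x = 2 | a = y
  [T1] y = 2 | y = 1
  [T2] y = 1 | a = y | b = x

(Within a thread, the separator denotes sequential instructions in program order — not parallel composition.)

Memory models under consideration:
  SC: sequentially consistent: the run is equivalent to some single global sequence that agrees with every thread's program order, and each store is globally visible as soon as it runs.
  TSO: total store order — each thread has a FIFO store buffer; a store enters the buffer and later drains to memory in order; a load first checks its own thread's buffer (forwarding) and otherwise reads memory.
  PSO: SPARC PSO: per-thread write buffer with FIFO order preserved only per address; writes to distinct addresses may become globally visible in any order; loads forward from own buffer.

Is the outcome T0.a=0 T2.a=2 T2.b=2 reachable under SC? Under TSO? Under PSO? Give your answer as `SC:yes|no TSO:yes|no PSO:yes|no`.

outcome vector order: (T0.a,T2.a,T2.b)
[SC] allowed = {(0,1,2), (0,2,2), (1,1,0), (1,1,2), (1,2,0), (1,2,2), (2,1,0), (2,1,2), (2,2,0), (2,2,2)}
[TSO] allowed = {(0,1,0), (0,1,2), (0,2,0), (0,2,2), (1,1,0), (1,1,2), (1,2,0), (1,2,2), (2,1,0), (2,1,2), (2,2,0), (2,2,2)}
[PSO] allowed = {(0,1,0), (0,1,2), (0,2,0), (0,2,2), (1,1,0), (1,1,2), (1,2,0), (1,2,2), (2,1,0), (2,1,2), (2,2,0), (2,2,2)}
target (0,2,2) ∈ {SC,TSO,PSO}

SC:yes TSO:yes PSO:yes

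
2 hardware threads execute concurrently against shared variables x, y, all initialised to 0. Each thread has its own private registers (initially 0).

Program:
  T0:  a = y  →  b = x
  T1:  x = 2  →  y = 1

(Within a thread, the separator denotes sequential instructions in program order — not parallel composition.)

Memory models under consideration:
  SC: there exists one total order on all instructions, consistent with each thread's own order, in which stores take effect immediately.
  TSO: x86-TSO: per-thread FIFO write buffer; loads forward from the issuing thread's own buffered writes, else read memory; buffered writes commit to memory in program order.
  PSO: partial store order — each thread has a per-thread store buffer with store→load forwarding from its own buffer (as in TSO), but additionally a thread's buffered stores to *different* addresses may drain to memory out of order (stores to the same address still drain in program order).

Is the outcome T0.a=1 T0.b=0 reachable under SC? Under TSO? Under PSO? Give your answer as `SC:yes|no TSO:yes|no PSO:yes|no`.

SC:no TSO:no PSO:yes

outcome vector order: (T0.a,T0.b)
under SC → <0 0>; <0 2>; <1 2>
under TSO → <0 0>; <0 2>; <1 2>
under PSO → <0 0>; <0 2>; <1 0>; <1 2>
target <1 0> ∈ {PSO}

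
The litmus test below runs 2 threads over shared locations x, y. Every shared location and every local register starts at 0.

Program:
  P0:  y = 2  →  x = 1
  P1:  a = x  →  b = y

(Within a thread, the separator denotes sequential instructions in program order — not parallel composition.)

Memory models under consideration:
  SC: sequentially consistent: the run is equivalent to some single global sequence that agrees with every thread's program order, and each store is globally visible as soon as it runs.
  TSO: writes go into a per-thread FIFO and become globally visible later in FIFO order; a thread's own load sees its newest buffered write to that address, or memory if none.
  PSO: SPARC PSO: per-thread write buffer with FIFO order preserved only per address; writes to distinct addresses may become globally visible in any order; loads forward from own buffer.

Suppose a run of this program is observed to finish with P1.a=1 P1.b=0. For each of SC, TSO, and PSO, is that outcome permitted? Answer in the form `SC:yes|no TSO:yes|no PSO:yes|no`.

SC:no TSO:no PSO:yes

outcome vector order: (P1.a,P1.b)
SC (3): (0,0), (0,2), (1,2)
TSO (3): (0,0), (0,2), (1,2)
PSO (4): (0,0), (0,2), (1,0), (1,2)
target (1,0) ∈ {PSO}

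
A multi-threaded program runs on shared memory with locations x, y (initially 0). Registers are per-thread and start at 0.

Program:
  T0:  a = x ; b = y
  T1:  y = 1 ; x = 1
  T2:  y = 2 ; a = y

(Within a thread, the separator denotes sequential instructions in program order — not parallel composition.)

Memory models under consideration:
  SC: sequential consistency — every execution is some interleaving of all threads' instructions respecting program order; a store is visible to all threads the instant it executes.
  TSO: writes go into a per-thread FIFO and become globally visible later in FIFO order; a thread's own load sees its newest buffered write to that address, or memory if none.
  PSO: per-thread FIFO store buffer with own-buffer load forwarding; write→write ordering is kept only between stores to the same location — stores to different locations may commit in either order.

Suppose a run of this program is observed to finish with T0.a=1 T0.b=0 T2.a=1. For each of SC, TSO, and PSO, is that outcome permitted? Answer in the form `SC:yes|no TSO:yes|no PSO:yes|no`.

SC:no TSO:no PSO:yes

outcome vector order: (T0.a,T0.b,T2.a)
SC (9): 0/0/1, 0/0/2, 0/1/1, 0/1/2, 0/2/1, 0/2/2, 1/1/1, 1/1/2, 1/2/2
TSO (9): 0/0/1, 0/0/2, 0/1/1, 0/1/2, 0/2/1, 0/2/2, 1/1/1, 1/1/2, 1/2/2
PSO (12): 0/0/1, 0/0/2, 0/1/1, 0/1/2, 0/2/1, 0/2/2, 1/0/1, 1/0/2, 1/1/1, 1/1/2, 1/2/1, 1/2/2
target 1/0/1 ∈ {PSO}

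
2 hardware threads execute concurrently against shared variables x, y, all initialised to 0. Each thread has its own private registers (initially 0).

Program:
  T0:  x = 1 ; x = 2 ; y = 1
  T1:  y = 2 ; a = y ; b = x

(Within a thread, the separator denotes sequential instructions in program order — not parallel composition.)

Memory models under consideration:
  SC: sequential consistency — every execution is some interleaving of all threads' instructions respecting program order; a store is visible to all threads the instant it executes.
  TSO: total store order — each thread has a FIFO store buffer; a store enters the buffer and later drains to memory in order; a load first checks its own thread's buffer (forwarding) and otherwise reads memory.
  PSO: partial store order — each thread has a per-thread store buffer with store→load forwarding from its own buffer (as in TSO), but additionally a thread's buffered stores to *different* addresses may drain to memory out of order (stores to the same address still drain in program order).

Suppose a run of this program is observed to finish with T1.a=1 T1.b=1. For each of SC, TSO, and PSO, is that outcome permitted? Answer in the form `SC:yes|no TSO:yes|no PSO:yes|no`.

outcome vector order: (T1.a,T1.b)
under SC → 12, 20, 21, 22
under TSO → 12, 20, 21, 22
under PSO → 10, 11, 12, 20, 21, 22
target 11 ∈ {PSO}

SC:no TSO:no PSO:yes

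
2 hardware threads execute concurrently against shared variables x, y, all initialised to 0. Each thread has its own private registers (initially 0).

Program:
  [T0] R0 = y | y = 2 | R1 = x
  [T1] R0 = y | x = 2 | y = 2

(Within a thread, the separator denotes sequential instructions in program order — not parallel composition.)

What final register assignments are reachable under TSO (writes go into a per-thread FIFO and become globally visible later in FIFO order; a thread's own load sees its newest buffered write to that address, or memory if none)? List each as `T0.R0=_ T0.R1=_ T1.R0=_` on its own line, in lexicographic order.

T0.R0=0 T0.R1=0 T1.R0=0
T0.R0=0 T0.R1=0 T1.R0=2
T0.R0=0 T0.R1=2 T1.R0=0
T0.R0=0 T0.R1=2 T1.R0=2
T0.R0=2 T0.R1=2 T1.R0=0

outcome vector order: (T0.R0,T0.R1,T1.R0)
|TSO outcomes| = 5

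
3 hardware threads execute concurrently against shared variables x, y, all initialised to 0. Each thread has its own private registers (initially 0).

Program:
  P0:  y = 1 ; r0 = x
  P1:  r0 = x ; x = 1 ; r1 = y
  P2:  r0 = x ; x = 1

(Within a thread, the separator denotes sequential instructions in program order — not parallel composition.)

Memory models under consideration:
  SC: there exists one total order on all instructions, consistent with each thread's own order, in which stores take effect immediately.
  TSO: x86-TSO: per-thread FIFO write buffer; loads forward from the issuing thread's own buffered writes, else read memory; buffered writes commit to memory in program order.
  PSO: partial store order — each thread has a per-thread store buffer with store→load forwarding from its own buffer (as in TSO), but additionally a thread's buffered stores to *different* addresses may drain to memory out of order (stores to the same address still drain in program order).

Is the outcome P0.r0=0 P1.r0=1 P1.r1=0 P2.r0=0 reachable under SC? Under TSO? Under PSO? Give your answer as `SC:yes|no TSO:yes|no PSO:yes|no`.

outcome vector order: (P0.r0,P1.r0,P1.r1,P2.r0)
SC (9): 0010 0011 0110 1000 1001 1010 1011 1100 1110
TSO (12): 0000 0001 0010 0011 0100 0110 1000 1001 1010 1011 1100 1110
PSO (12): 0000 0001 0010 0011 0100 0110 1000 1001 1010 1011 1100 1110
target 0100 ∈ {TSO,PSO}

SC:no TSO:yes PSO:yes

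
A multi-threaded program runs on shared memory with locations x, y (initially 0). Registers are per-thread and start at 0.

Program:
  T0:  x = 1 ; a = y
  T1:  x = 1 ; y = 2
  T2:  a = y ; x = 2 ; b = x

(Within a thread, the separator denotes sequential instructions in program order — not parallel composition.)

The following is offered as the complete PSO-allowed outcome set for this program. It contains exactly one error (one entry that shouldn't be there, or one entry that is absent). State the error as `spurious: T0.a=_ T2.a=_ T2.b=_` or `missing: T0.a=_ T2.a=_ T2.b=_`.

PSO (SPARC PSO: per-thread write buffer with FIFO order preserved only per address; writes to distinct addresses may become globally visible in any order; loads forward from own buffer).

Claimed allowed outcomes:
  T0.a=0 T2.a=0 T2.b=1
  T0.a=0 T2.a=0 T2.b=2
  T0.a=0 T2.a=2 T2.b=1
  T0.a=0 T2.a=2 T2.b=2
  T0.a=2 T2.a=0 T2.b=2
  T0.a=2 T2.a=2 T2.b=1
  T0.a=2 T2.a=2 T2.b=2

outcome vector order: (T0.a,T2.a,T2.b)
PSO (8): <0 0 1> <0 0 2> <0 2 1> <0 2 2> <2 0 1> <2 0 2> <2 2 1> <2 2 2>
PSO∖claimed = {<2 0 1>}

missing: T0.a=2 T2.a=0 T2.b=1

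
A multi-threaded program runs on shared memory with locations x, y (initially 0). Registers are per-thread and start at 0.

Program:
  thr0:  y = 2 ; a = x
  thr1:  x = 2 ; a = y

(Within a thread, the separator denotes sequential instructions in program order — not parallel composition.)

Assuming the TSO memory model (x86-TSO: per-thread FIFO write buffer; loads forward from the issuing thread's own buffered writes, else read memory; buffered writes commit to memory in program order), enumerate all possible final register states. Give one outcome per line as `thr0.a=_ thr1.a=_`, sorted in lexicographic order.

thr0.a=0 thr1.a=0
thr0.a=0 thr1.a=2
thr0.a=2 thr1.a=0
thr0.a=2 thr1.a=2

outcome vector order: (thr0.a,thr1.a)
|TSO outcomes| = 4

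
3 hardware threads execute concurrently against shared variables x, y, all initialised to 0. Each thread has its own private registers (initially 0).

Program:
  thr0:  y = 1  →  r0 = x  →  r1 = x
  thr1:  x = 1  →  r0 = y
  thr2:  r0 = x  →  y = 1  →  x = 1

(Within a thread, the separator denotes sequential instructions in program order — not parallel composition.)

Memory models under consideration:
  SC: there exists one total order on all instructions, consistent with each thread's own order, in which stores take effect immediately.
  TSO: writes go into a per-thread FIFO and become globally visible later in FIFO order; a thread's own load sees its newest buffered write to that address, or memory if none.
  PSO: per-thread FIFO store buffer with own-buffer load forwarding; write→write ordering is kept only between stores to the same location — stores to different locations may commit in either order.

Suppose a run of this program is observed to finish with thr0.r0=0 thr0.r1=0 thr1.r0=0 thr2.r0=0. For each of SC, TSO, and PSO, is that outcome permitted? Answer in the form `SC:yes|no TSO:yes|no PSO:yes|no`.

SC:no TSO:yes PSO:yes

outcome vector order: (thr0.r0,thr0.r1,thr1.r0,thr2.r0)
SC: 8 outcomes — {0/0/1/0; 0/0/1/1; 0/1/1/0; 0/1/1/1; 1/1/0/0; 1/1/0/1; 1/1/1/0; 1/1/1/1}
TSO: 12 outcomes — {0/0/0/0; 0/0/0/1; 0/0/1/0; 0/0/1/1; 0/1/0/0; 0/1/0/1; 0/1/1/0; 0/1/1/1; 1/1/0/0; 1/1/0/1; 1/1/1/0; 1/1/1/1}
PSO: 12 outcomes — {0/0/0/0; 0/0/0/1; 0/0/1/0; 0/0/1/1; 0/1/0/0; 0/1/0/1; 0/1/1/0; 0/1/1/1; 1/1/0/0; 1/1/0/1; 1/1/1/0; 1/1/1/1}
target 0/0/0/0 ∈ {TSO,PSO}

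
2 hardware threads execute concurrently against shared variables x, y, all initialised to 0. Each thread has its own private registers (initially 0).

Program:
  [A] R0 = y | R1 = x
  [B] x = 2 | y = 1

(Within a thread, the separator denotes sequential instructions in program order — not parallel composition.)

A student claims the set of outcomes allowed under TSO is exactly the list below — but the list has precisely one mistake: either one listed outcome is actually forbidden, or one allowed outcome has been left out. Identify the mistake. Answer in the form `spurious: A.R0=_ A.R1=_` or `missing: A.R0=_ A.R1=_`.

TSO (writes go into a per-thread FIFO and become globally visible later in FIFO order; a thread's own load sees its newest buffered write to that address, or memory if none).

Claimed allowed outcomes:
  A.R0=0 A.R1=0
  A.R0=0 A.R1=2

outcome vector order: (A.R0,A.R1)
TSO: 3 outcomes — {(0,0) (0,2) (1,2)}
TSO∖claimed = {(1,2)}

missing: A.R0=1 A.R1=2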